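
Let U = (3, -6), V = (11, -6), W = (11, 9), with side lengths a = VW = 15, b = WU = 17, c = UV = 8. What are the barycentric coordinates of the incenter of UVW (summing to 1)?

(3/8, 17/40, 1/5)

The incenter has barycentric coordinates proportional to the opposite side lengths: (15 : 17 : 8).
Normalizing by 15+17+8 = 40 gives (3/8, 17/40, 1/5).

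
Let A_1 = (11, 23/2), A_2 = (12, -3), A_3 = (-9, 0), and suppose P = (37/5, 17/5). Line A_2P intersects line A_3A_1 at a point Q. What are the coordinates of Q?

Barycentric coordinates of P with respect to A_1A_2A_3: (2/5, 2/5, 1/5).
On side A_3A_1 the A_2-coordinate is zero; dropping P's A_2-weight 2/5 and renormalizing the remaining 1/5 : 2/5 gives weights 1/3, 2/3 on A_3, A_1.
Q = (1/3)·(-9, 0) + (2/3)·(11, 23/2) = (13/3, 23/3).

(13/3, 23/3)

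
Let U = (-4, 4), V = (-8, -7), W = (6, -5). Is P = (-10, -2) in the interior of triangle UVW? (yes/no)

no

Barycentric coordinates of P: (37/73, 57/73, -21/73).
The three coordinates are positive, positive, negative; a point is interior exactly when all three are positive.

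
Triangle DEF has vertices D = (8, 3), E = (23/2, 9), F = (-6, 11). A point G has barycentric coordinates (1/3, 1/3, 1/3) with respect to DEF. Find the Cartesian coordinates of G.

(9/2, 23/3)

G = (1/3)·D + (1/3)·E + (1/3)·F.
x-coordinate: (1/3)·8 + (1/3)·(23/2) + (1/3)·(-6) = 9/2.
y-coordinate: (1/3)·3 + (1/3)·9 + (1/3)·11 = 23/3.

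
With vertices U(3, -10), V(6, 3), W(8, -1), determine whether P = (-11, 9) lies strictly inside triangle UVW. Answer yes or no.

no

Barycentric coordinates of P: (28/19, 221/38, -239/38).
The three coordinates are positive, positive, negative; a point is interior exactly when all three are positive.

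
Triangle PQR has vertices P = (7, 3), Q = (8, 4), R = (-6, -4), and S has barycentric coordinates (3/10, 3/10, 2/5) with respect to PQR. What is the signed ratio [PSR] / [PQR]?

3/10

The signed ratio [PSR]/[PQR] equals the barycentric coordinate of S at vertex Q, which is 3/10.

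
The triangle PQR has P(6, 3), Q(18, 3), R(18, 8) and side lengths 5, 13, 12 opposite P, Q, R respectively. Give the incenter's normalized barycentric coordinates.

(1/6, 13/30, 2/5)

The incenter has barycentric coordinates proportional to the opposite side lengths: (5 : 13 : 12).
Normalizing by 5+13+12 = 30 gives (1/6, 13/30, 2/5).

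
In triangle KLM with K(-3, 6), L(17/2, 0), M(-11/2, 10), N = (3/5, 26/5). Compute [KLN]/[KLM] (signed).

2/5

[KLM] = ½·((-3)·(0−10) + (17/2)·(10−6) + (-11/2)·(6−0)) = ½·(30 + 34 − 33) = 31/2.
[KLN] = ½·((-3)·(0−(26/5)) + (17/2)·(26/5−6) + (3/5)·(6−0)) = ½·(78/5 − 34/5 + 18/5) = 31/5, so the ratio is (31/5)/(31/2) = 2/5.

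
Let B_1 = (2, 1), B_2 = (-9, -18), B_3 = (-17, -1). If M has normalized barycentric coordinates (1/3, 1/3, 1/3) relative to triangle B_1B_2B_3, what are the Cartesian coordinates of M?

M = (1/3)·B_1 + (1/3)·B_2 + (1/3)·B_3.
x-coordinate: (1/3)·2 + (1/3)·(-9) + (1/3)·(-17) = -8.
y-coordinate: (1/3)·1 + (1/3)·(-18) + (1/3)·(-1) = -6.

(-8, -6)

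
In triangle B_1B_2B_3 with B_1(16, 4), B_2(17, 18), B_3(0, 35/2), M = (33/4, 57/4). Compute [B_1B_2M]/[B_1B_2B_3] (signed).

[B_1B_2B_3] = ½·(16·(18−(35/2)) + 17·(35/2−4) + 0·(4−18)) = ½·(8 + 459/2 + 0) = 475/4.
[B_1B_2M] = ½·(16·(18−(57/4)) + 17·(57/4−4) + (33/4)·(4−18)) = ½·(60 + 697/4 − 231/2) = 475/8, so the ratio is (475/8)/(475/4) = 1/2.

1/2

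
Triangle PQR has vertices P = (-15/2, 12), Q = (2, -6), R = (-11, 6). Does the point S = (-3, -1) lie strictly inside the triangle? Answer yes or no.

Barycentric coordinates of S: (1/24, 29/48, 17/48).
The three coordinates are positive, positive, positive; a point is interior exactly when all three are positive.

yes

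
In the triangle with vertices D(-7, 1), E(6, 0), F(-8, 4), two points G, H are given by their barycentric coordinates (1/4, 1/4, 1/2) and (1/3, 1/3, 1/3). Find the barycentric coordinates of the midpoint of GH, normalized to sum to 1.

(7/24, 7/24, 5/12)

Since both coordinate triples sum to 1, the midpoint's barycentrics are the componentwise average.
(1/4+1/3)/2 = 7/24; similarly 7/24 and 5/12.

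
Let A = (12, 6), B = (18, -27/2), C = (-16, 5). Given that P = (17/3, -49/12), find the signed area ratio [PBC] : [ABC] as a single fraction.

[ABC] = ½·(12·(-27/2−5) + 18·(5−6) + (-16)·(6−(-27/2))) = ½·(-222 − 18 − 312) = -276.
[PBC] = ½·((17/3)·(-27/2−5) + 18·(5−(-49/12)) + (-16)·(-49/12−(-27/2))) = ½·(-629/6 + 327/2 − 452/3) = -46, so the ratio is (-46)/(-276) = 1/6.

1/6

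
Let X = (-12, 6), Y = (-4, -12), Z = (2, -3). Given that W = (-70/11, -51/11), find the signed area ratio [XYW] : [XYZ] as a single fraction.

1/11

[XYZ] = ½·((-12)·(-12−(-3)) + (-4)·(-3−6) + 2·(6−(-12))) = ½·(108 + 36 + 36) = 90.
[XYW] = ½·((-12)·(-12−(-51/11)) + (-4)·(-51/11−6) + (-70/11)·(6−(-12))) = ½·(972/11 + 468/11 − 1260/11) = 90/11, so the ratio is (90/11)/90 = 1/11.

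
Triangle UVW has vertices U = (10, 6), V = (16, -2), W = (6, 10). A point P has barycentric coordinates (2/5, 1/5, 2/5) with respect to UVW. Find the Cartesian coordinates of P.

(48/5, 6)

P = (2/5)·U + (1/5)·V + (2/5)·W.
x-coordinate: (2/5)·10 + (1/5)·16 + (2/5)·6 = 48/5.
y-coordinate: (2/5)·6 + (1/5)·(-2) + (2/5)·10 = 6.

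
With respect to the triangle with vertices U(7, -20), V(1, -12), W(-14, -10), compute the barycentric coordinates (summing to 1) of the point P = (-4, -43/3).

Signed area of the reference triangle: [UVW] = ½·(7·(-12−(-10)) + 1·(-10−(-20)) + (-14)·(-20−(-12))) = ½·(-14 + 10 + 112) = 54.
[PVW] = ½·((-4)·(-12−(-10)) + 1·(-10−(-43/3)) + (-14)·(-43/3−(-12))) = ½·(8 + 13/3 + 98/3) = 45/2, so the U-coordinate is (45/2)/54 = 5/12.
[UPW] = ½·(7·(-43/3−(-10)) + (-4)·(-10−(-20)) + (-14)·(-20−(-43/3))) = ½·(-91/3 − 40 + 238/3) = 9/2, so the V-coordinate is 1/12.
[UVP] = ½·(7·(-12−(-43/3)) + 1·(-43/3−(-20)) + (-4)·(-20−(-12))) = ½·(49/3 + 17/3 + 32) = 27, so the W-coordinate is 1/2.
Check: 5/12 + 1/12 + 1/2 = 1.

(5/12, 1/12, 1/2)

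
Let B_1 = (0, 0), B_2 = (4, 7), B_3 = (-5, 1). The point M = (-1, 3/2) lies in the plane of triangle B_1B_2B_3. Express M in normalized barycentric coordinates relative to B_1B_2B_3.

Signed area of the reference triangle: [B_1B_2B_3] = ½·(0·(7−1) + 4·(1−0) + (-5)·(0−7)) = ½·(0 + 4 + 35) = 39/2.
[MB_2B_3] = ½·((-1)·(7−1) + 4·(1−(3/2)) + (-5)·(3/2−7)) = ½·(-6 − 2 + 55/2) = 39/4, so the B_1-coordinate is (39/4)/(39/2) = 1/2.
[B_1MB_3] = ½·(0·(3/2−1) + (-1)·(1−0) + (-5)·(0−(3/2))) = ½·(0 − 1 + 15/2) = 13/4, so the B_2-coordinate is 1/6.
[B_1B_2M] = ½·(0·(7−(3/2)) + 4·(3/2−0) + (-1)·(0−7)) = ½·(0 + 6 + 7) = 13/2, so the B_3-coordinate is 1/3.

(1/2, 1/6, 1/3)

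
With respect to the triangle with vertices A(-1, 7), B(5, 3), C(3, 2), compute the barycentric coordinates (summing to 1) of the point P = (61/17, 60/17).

(3/17, 11/17, 3/17)

Signed area of the reference triangle: [ABC] = ½·((-1)·(3−2) + 5·(2−7) + 3·(7−3)) = ½·(-1 − 25 + 12) = -7.
[PBC] = ½·((61/17)·(3−2) + 5·(2−(60/17)) + 3·(60/17−3)) = ½·(61/17 − 130/17 + 27/17) = -21/17, so the A-coordinate is (-21/17)/(-7) = 3/17.
[APC] = ½·((-1)·(60/17−2) + (61/17)·(2−7) + 3·(7−(60/17))) = ½·(-26/17 − 305/17 + 177/17) = -77/17, so the B-coordinate is 11/17.
[ABP] = ½·((-1)·(3−(60/17)) + 5·(60/17−7) + (61/17)·(7−3)) = ½·(9/17 − 295/17 + 244/17) = -21/17, so the C-coordinate is 3/17.
Check: 3/17 + 11/17 + 3/17 = 1.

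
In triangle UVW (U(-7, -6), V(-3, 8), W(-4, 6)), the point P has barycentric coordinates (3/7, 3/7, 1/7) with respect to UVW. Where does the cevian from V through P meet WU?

(-25/4, -3)

Line VP meets WU where the V-coordinate vanishes; zeroing P's V-weight and renormalizing leaves W, U-weights 1/7 : 3/7 → (1/4, 3/4).
So Q = (1/4)·W + (3/4)·U = (-25/4, -3).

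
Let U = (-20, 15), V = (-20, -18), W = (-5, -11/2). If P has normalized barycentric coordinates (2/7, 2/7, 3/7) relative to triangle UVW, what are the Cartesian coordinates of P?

P = (2/7)·U + (2/7)·V + (3/7)·W.
x-coordinate: (2/7)·(-20) + (2/7)·(-20) + (3/7)·(-5) = -95/7.
y-coordinate: (2/7)·15 + (2/7)·(-18) + (3/7)·(-11/2) = -45/14.

(-95/7, -45/14)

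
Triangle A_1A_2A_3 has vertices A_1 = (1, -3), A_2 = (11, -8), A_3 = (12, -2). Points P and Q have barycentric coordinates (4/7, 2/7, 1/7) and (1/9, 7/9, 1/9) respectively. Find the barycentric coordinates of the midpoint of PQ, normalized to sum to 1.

Since both coordinate triples sum to 1, the midpoint's barycentrics are the componentwise average.
(4/7+1/9)/2 = 43/126; similarly 67/126 and 8/63.

(43/126, 67/126, 8/63)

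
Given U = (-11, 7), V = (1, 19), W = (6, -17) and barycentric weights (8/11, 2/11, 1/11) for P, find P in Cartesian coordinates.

(-80/11, 7)

P = (8/11)·U + (2/11)·V + (1/11)·W.
x-coordinate: (8/11)·(-11) + (2/11)·1 + (1/11)·6 = -80/11.
y-coordinate: (8/11)·7 + (2/11)·19 + (1/11)·(-17) = 7.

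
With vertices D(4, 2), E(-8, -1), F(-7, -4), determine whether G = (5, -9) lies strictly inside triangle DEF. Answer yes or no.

no

Barycentric coordinates of G: (31/39, -127/39, 45/13).
The three coordinates are positive, negative, positive; a point is interior exactly when all three are positive.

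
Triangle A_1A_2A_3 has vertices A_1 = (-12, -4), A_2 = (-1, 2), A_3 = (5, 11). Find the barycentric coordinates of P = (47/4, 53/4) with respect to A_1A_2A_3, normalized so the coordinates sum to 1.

Signed area of the reference triangle: [A_1A_2A_3] = ½·((-12)·(2−11) + (-1)·(11−(-4)) + 5·(-4−2)) = ½·(108 − 15 − 30) = 63/2.
[PA_2A_3] = ½·((47/4)·(2−11) + (-1)·(11−(53/4)) + 5·(53/4−2)) = ½·(-423/4 + 9/4 + 225/4) = -189/8, so the A_1-coordinate is (-189/8)/(63/2) = -3/4.
[A_1PA_3] = ½·((-12)·(53/4−11) + (47/4)·(11−(-4)) + 5·(-4−(53/4))) = ½·(-27 + 705/4 − 345/4) = 63/2, so the A_2-coordinate is 1.
[A_1A_2P] = ½·((-12)·(2−(53/4)) + (-1)·(53/4−(-4)) + (47/4)·(-4−2)) = ½·(135 − 69/4 − 141/2) = 189/8, so the A_3-coordinate is 3/4.

(-3/4, 1, 3/4)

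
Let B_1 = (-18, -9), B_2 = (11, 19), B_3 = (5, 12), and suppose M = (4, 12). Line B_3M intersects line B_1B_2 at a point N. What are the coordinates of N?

Barycentric coordinates of M with respect to B_1B_2B_3: (1/5, 3/5, 1/5).
On side B_1B_2 the B_3-coordinate is zero; dropping M's B_3-weight 1/5 and renormalizing the remaining 1/5 : 3/5 gives weights 1/4, 3/4 on B_1, B_2.
N = (1/4)·(-18, -9) + (3/4)·(11, 19) = (15/4, 12).

(15/4, 12)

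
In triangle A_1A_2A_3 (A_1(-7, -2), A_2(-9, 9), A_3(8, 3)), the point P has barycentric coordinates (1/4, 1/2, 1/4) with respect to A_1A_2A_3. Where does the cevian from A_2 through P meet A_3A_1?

(1/2, 1/2)

Line A_2P meets A_3A_1 where the A_2-coordinate vanishes; zeroing P's A_2-weight and renormalizing leaves A_3, A_1-weights 1/4 : 1/4 → (1/2, 1/2).
So Q = (1/2)·A_3 + (1/2)·A_1 = (1/2, 1/2).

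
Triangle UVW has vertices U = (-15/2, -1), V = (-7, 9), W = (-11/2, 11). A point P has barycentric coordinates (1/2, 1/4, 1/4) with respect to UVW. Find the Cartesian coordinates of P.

P = (1/2)·U + (1/4)·V + (1/4)·W.
x-coordinate: (1/2)·(-15/2) + (1/4)·(-7) + (1/4)·(-11/2) = -55/8.
y-coordinate: (1/2)·(-1) + (1/4)·9 + (1/4)·11 = 9/2.

(-55/8, 9/2)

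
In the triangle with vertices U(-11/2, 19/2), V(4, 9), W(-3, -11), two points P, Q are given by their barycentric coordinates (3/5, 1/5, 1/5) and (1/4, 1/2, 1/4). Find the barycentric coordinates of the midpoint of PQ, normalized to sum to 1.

(17/40, 7/20, 9/40)

Since both coordinate triples sum to 1, the midpoint's barycentrics are the componentwise average.
(3/5+1/4)/2 = 17/40; similarly 7/20 and 9/40.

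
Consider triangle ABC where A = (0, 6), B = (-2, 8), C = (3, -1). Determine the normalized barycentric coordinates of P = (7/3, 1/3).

Signed area of the reference triangle: [ABC] = ½·(0·(8−(-1)) + (-2)·(-1−6) + 3·(6−8)) = ½·(0 + 14 − 6) = 4.
[PBC] = ½·((7/3)·(8−(-1)) + (-2)·(-1−(1/3)) + 3·(1/3−8)) = ½·(21 + 8/3 − 23) = 1/3, so the A-coordinate is (1/3)/4 = 1/12.
[APC] = ½·(0·(1/3−(-1)) + (7/3)·(-1−6) + 3·(6−(1/3))) = ½·(0 − 49/3 + 17) = 1/3, so the B-coordinate is 1/12.
[ABP] = ½·(0·(8−(1/3)) + (-2)·(1/3−6) + (7/3)·(6−8)) = ½·(0 + 34/3 − 14/3) = 10/3, so the C-coordinate is 5/6.

(1/12, 1/12, 5/6)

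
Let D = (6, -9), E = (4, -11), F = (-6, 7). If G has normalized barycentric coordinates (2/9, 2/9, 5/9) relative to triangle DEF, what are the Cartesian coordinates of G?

G = (2/9)·D + (2/9)·E + (5/9)·F.
x-coordinate: (2/9)·6 + (2/9)·4 + (5/9)·(-6) = -10/9.
y-coordinate: (2/9)·(-9) + (2/9)·(-11) + (5/9)·7 = -5/9.

(-10/9, -5/9)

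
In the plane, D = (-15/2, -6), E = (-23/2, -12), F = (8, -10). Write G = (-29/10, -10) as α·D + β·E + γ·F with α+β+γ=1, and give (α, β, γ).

Signed area of the reference triangle: [DEF] = ½·((-15/2)·(-12−(-10)) + (-23/2)·(-10−(-6)) + 8·(-6−(-12))) = ½·(15 + 46 + 48) = 109/2.
[GEF] = ½·((-29/10)·(-12−(-10)) + (-23/2)·(-10−(-10)) + 8·(-10−(-12))) = ½·(29/5 + 0 + 16) = 109/10, so the D-coordinate is (109/10)/(109/2) = 1/5.
[DGF] = ½·((-15/2)·(-10−(-10)) + (-29/10)·(-10−(-6)) + 8·(-6−(-10))) = ½·(0 + 58/5 + 32) = 109/5, so the E-coordinate is 2/5.
[DEG] = ½·((-15/2)·(-12−(-10)) + (-23/2)·(-10−(-6)) + (-29/10)·(-6−(-12))) = ½·(15 + 46 − 87/5) = 109/5, so the F-coordinate is 2/5.
Check: 1/5 + 2/5 + 2/5 = 1.

(1/5, 2/5, 2/5)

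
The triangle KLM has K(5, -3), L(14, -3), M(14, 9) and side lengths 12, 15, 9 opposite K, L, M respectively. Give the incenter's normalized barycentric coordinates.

The incenter has barycentric coordinates proportional to the opposite side lengths: (12 : 15 : 9).
Normalizing by 12+15+9 = 36 gives (1/3, 5/12, 1/4).

(1/3, 5/12, 1/4)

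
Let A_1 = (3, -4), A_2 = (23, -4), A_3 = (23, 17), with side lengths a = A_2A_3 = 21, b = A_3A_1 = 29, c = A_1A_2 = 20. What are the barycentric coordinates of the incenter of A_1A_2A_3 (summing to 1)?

The incenter has barycentric coordinates proportional to the opposite side lengths: (21 : 29 : 20).
Normalizing by 21+29+20 = 70 gives (3/10, 29/70, 2/7).

(3/10, 29/70, 2/7)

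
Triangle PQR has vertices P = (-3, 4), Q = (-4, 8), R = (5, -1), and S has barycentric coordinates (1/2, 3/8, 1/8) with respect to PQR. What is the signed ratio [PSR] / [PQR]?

The signed ratio [PSR]/[PQR] equals the barycentric coordinate of S at vertex Q, which is 3/8.

3/8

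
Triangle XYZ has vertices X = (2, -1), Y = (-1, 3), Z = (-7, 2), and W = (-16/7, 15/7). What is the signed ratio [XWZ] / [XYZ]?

4/7

[XYZ] = ½·(2·(3−2) + (-1)·(2−(-1)) + (-7)·(-1−3)) = ½·(2 − 3 + 28) = 27/2.
[XWZ] = ½·(2·(15/7−2) + (-16/7)·(2−(-1)) + (-7)·(-1−(15/7))) = ½·(2/7 − 48/7 + 22) = 54/7, so the ratio is (54/7)/(27/2) = 4/7.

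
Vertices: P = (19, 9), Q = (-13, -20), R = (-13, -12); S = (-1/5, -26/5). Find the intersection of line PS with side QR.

Barycentric coordinates of S with respect to PQR: (2/5, 1/5, 2/5).
On side QR the P-coordinate is zero; dropping S's P-weight 2/5 and renormalizing the remaining 1/5 : 2/5 gives weights 1/3, 2/3 on Q, R.
T = (1/3)·(-13, -20) + (2/3)·(-13, -12) = (-13, -44/3).

(-13, -44/3)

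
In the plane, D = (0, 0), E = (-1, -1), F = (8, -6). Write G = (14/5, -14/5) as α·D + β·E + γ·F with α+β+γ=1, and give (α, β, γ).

Signed area of the reference triangle: [DEF] = ½·(0·(-1−(-6)) + (-1)·(-6−0) + 8·(0−(-1))) = ½·(0 + 6 + 8) = 7.
[GEF] = ½·((14/5)·(-1−(-6)) + (-1)·(-6−(-14/5)) + 8·(-14/5−(-1))) = ½·(14 + 16/5 − 72/5) = 7/5, so the D-coordinate is (7/5)/7 = 1/5.
[DGF] = ½·(0·(-14/5−(-6)) + (14/5)·(-6−0) + 8·(0−(-14/5))) = ½·(0 − 84/5 + 112/5) = 14/5, so the E-coordinate is 2/5.
[DEG] = ½·(0·(-1−(-14/5)) + (-1)·(-14/5−0) + (14/5)·(0−(-1))) = ½·(0 + 14/5 + 14/5) = 14/5, so the F-coordinate is 2/5.
Check: 1/5 + 2/5 + 2/5 = 1.

(1/5, 2/5, 2/5)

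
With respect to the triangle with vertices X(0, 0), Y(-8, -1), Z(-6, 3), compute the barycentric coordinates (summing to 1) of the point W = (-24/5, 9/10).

(3/10, 3/10, 2/5)

Signed area of the reference triangle: [XYZ] = ½·(0·(-1−3) + (-8)·(3−0) + (-6)·(0−(-1))) = ½·(0 − 24 − 6) = -15.
[WYZ] = ½·((-24/5)·(-1−3) + (-8)·(3−(9/10)) + (-6)·(9/10−(-1))) = ½·(96/5 − 84/5 − 57/5) = -9/2, so the X-coordinate is (-9/2)/(-15) = 3/10.
[XWZ] = ½·(0·(9/10−3) + (-24/5)·(3−0) + (-6)·(0−(9/10))) = ½·(0 − 72/5 + 27/5) = -9/2, so the Y-coordinate is 3/10.
[XYW] = ½·(0·(-1−(9/10)) + (-8)·(9/10−0) + (-24/5)·(0−(-1))) = ½·(0 − 36/5 − 24/5) = -6, so the Z-coordinate is 2/5.
Check: 3/10 + 3/10 + 2/5 = 1.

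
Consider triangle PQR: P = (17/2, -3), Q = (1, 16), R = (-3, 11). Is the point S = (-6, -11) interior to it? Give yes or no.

no

Barycentric coordinates of S: (146/227, -590/227, 671/227).
The three coordinates are positive, negative, positive; a point is interior exactly when all three are positive.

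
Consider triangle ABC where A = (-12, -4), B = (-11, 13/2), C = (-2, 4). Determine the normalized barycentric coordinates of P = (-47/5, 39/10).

Signed area of the reference triangle: [ABC] = ½·((-12)·(13/2−4) + (-11)·(4−(-4)) + (-2)·(-4−(13/2))) = ½·(-30 − 88 + 21) = -97/2.
[PBC] = ½·((-47/5)·(13/2−4) + (-11)·(4−(39/10)) + (-2)·(39/10−(13/2))) = ½·(-47/2 − 11/10 + 26/5) = -97/10, so the A-coordinate is (-97/10)/(-97/2) = 1/5.
[APC] = ½·((-12)·(39/10−4) + (-47/5)·(4−(-4)) + (-2)·(-4−(39/10))) = ½·(6/5 − 376/5 + 79/5) = -291/10, so the B-coordinate is 3/5.
[ABP] = ½·((-12)·(13/2−(39/10)) + (-11)·(39/10−(-4)) + (-47/5)·(-4−(13/2))) = ½·(-156/5 − 869/10 + 987/10) = -97/10, so the C-coordinate is 1/5.

(1/5, 3/5, 1/5)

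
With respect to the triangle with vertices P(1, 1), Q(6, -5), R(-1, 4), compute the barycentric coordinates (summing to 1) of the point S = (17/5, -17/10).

Signed area of the reference triangle: [PQR] = ½·(1·(-5−4) + 6·(4−1) + (-1)·(1−(-5))) = ½·(-9 + 18 − 6) = 3/2.
[SQR] = ½·((17/5)·(-5−4) + 6·(4−(-17/10)) + (-1)·(-17/10−(-5))) = ½·(-153/5 + 171/5 − 33/10) = 3/20, so the P-coordinate is (3/20)/(3/2) = 1/10.
[PSR] = ½·(1·(-17/10−4) + (17/5)·(4−1) + (-1)·(1−(-17/10))) = ½·(-57/10 + 51/5 − 27/10) = 9/10, so the Q-coordinate is 3/5.
[PQS] = ½·(1·(-5−(-17/10)) + 6·(-17/10−1) + (17/5)·(1−(-5))) = ½·(-33/10 − 81/5 + 102/5) = 9/20, so the R-coordinate is 3/10.

(1/10, 3/5, 3/10)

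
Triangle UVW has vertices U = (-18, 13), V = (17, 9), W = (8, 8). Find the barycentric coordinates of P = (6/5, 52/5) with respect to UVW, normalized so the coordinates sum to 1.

(2/5, 2/5, 1/5)

Signed area of the reference triangle: [UVW] = ½·((-18)·(9−8) + 17·(8−13) + 8·(13−9)) = ½·(-18 − 85 + 32) = -71/2.
[PVW] = ½·((6/5)·(9−8) + 17·(8−(52/5)) + 8·(52/5−9)) = ½·(6/5 − 204/5 + 56/5) = -71/5, so the U-coordinate is (-71/5)/(-71/2) = 2/5.
[UPW] = ½·((-18)·(52/5−8) + (6/5)·(8−13) + 8·(13−(52/5))) = ½·(-216/5 − 6 + 104/5) = -71/5, so the V-coordinate is 2/5.
[UVP] = ½·((-18)·(9−(52/5)) + 17·(52/5−13) + (6/5)·(13−9)) = ½·(126/5 − 221/5 + 24/5) = -71/10, so the W-coordinate is 1/5.
Check: 2/5 + 2/5 + 1/5 = 1.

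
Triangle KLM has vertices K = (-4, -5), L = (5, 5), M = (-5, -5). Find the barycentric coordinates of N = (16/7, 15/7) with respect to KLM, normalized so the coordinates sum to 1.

(1/7, 5/7, 1/7)

Signed area of the reference triangle: [KLM] = ½·((-4)·(5−(-5)) + 5·(-5−(-5)) + (-5)·(-5−5)) = ½·(-40 + 0 + 50) = 5.
[NLM] = ½·((16/7)·(5−(-5)) + 5·(-5−(15/7)) + (-5)·(15/7−5)) = ½·(160/7 − 250/7 + 100/7) = 5/7, so the K-coordinate is (5/7)/5 = 1/7.
[KNM] = ½·((-4)·(15/7−(-5)) + (16/7)·(-5−(-5)) + (-5)·(-5−(15/7))) = ½·(-200/7 + 0 + 250/7) = 25/7, so the L-coordinate is 5/7.
[KLN] = ½·((-4)·(5−(15/7)) + 5·(15/7−(-5)) + (16/7)·(-5−5)) = ½·(-80/7 + 250/7 − 160/7) = 5/7, so the M-coordinate is 1/7.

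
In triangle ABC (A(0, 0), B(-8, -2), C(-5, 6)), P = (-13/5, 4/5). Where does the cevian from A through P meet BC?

Barycentric coordinates of P with respect to ABC: (3/5, 1/5, 1/5).
On side BC the A-coordinate is zero; dropping P's A-weight 3/5 and renormalizing the remaining 1/5 : 1/5 gives weights 1/2, 1/2 on B, C.
Q = (1/2)·(-8, -2) + (1/2)·(-5, 6) = (-13/2, 2).

(-13/2, 2)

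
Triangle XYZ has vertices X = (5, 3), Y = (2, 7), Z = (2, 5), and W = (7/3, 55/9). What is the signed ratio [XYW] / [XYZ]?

2/9

[XYZ] = ½·(5·(7−5) + 2·(5−3) + 2·(3−7)) = ½·(10 + 4 − 8) = 3.
[XYW] = ½·(5·(7−(55/9)) + 2·(55/9−3) + (7/3)·(3−7)) = ½·(40/9 + 56/9 − 28/3) = 2/3, so the ratio is (2/3)/3 = 2/9.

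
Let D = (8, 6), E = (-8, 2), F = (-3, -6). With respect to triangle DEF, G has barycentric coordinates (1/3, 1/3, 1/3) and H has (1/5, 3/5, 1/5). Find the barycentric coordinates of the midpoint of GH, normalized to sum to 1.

Since both coordinate triples sum to 1, the midpoint's barycentrics are the componentwise average.
(1/3+1/5)/2 = 4/15; similarly 7/15 and 4/15.

(4/15, 7/15, 4/15)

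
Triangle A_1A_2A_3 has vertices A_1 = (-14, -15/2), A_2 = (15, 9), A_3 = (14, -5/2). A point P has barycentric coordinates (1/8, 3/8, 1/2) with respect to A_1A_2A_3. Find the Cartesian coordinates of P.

P = (1/8)·A_1 + (3/8)·A_2 + (1/2)·A_3.
x-coordinate: (1/8)·(-14) + (3/8)·15 + (1/2)·14 = 87/8.
y-coordinate: (1/8)·(-15/2) + (3/8)·9 + (1/2)·(-5/2) = 19/16.

(87/8, 19/16)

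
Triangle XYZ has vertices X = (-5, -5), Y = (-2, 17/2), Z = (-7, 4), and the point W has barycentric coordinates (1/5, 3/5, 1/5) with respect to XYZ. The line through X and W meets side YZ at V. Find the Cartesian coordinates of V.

Line XW meets YZ where the X-coordinate vanishes; zeroing W's X-weight and renormalizing leaves Y, Z-weights 3/5 : 1/5 → (3/4, 1/4).
So V = (3/4)·Y + (1/4)·Z = (-13/4, 59/8).

(-13/4, 59/8)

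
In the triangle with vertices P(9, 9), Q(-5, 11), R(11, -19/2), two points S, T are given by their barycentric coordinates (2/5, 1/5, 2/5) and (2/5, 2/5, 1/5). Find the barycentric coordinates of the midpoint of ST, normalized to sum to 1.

(2/5, 3/10, 3/10)

Since both coordinate triples sum to 1, the midpoint's barycentrics are the componentwise average.
(2/5+2/5)/2 = 2/5; similarly 3/10 and 3/10.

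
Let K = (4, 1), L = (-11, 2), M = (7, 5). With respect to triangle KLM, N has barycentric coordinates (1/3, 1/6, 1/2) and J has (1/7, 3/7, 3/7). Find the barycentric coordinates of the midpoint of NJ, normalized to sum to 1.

(5/21, 25/84, 13/28)

Since both coordinate triples sum to 1, the midpoint's barycentrics are the componentwise average.
(1/3+1/7)/2 = 5/21; similarly 25/84 and 13/28.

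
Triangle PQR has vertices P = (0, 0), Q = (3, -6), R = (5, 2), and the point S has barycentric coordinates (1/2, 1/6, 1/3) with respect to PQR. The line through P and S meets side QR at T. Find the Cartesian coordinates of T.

(13/3, -2/3)

Line PS meets QR where the P-coordinate vanishes; zeroing S's P-weight and renormalizing leaves Q, R-weights 1/6 : 1/3 → (1/3, 2/3).
So T = (1/3)·Q + (2/3)·R = (13/3, -2/3).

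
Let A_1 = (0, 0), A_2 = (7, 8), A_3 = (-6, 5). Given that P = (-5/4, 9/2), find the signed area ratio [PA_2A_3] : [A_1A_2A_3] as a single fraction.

[A_1A_2A_3] = ½·(0·(8−5) + 7·(5−0) + (-6)·(0−8)) = ½·(0 + 35 + 48) = 83/2.
[PA_2A_3] = ½·((-5/4)·(8−5) + 7·(5−(9/2)) + (-6)·(9/2−8)) = ½·(-15/4 + 7/2 + 21) = 83/8, so the ratio is (83/8)/(83/2) = 1/4.

1/4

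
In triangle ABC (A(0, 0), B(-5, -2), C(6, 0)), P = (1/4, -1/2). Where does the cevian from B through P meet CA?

Barycentric coordinates of P with respect to ABC: (1/2, 1/4, 1/4).
On side CA the B-coordinate is zero; dropping P's B-weight 1/4 and renormalizing the remaining 1/4 : 1/2 gives weights 1/3, 2/3 on C, A.
Q = (1/3)·(6, 0) + (2/3)·(0, 0) = (2, 0).

(2, 0)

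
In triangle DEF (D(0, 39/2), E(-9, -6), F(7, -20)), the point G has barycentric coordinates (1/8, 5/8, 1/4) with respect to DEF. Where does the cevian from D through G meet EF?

(-31/7, -10)

Line DG meets EF where the D-coordinate vanishes; zeroing G's D-weight and renormalizing leaves E, F-weights 5/8 : 1/4 → (5/7, 2/7).
So H = (5/7)·E + (2/7)·F = (-31/7, -10).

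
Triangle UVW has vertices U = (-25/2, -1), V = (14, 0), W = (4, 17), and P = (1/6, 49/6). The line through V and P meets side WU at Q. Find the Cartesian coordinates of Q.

(-13/5, 49/5)

Barycentric coordinates of P with respect to UVW: (1/3, 1/6, 1/2).
On side WU the V-coordinate is zero; dropping P's V-weight 1/6 and renormalizing the remaining 1/2 : 1/3 gives weights 3/5, 2/5 on W, U.
Q = (3/5)·(4, 17) + (2/5)·(-25/2, -1) = (-13/5, 49/5).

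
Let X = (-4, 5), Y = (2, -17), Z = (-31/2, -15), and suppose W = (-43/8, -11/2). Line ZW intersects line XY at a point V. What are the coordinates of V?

Barycentric coordinates of W with respect to XYZ: (1/2, 1/4, 1/4).
On side XY the Z-coordinate is zero; dropping W's Z-weight 1/4 and renormalizing the remaining 1/2 : 1/4 gives weights 2/3, 1/3 on X, Y.
V = (2/3)·(-4, 5) + (1/3)·(2, -17) = (-2, -7/3).

(-2, -7/3)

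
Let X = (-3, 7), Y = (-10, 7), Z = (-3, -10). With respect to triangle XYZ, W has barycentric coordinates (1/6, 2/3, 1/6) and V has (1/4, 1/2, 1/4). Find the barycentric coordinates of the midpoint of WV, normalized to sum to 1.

(5/24, 7/12, 5/24)

Since both coordinate triples sum to 1, the midpoint's barycentrics are the componentwise average.
(1/6+1/4)/2 = 5/24; similarly 7/12 and 5/24.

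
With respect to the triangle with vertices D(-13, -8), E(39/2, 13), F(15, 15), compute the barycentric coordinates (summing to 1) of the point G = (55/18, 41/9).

Signed area of the reference triangle: [DEF] = ½·((-13)·(13−15) + (39/2)·(15−(-8)) + 15·(-8−13)) = ½·(26 + 897/2 − 315) = 319/4.
[GEF] = ½·((55/18)·(13−15) + (39/2)·(15−(41/9)) + 15·(41/9−13)) = ½·(-55/9 + 611/3 − 380/3) = 319/9, so the D-coordinate is (319/9)/(319/4) = 4/9.
[DGF] = ½·((-13)·(41/9−15) + (55/18)·(15−(-8)) + 15·(-8−(41/9))) = ½·(1222/9 + 1265/18 − 565/3) = 319/36, so the E-coordinate is 1/9.
[DEG] = ½·((-13)·(13−(41/9)) + (39/2)·(41/9−(-8)) + (55/18)·(-8−13)) = ½·(-988/9 + 1469/6 − 385/6) = 319/9, so the F-coordinate is 4/9.
Check: 4/9 + 1/9 + 4/9 = 1.

(4/9, 1/9, 4/9)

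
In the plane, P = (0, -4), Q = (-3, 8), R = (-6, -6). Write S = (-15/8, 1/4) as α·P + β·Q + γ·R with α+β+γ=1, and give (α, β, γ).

Signed area of the reference triangle: [PQR] = ½·(0·(8−(-6)) + (-3)·(-6−(-4)) + (-6)·(-4−8)) = ½·(0 + 6 + 72) = 39.
[SQR] = ½·((-15/8)·(8−(-6)) + (-3)·(-6−(1/4)) + (-6)·(1/4−8)) = ½·(-105/4 + 75/4 + 93/2) = 39/2, so the P-coordinate is (39/2)/39 = 1/2.
[PSR] = ½·(0·(1/4−(-6)) + (-15/8)·(-6−(-4)) + (-6)·(-4−(1/4))) = ½·(0 + 15/4 + 51/2) = 117/8, so the Q-coordinate is 3/8.
[PQS] = ½·(0·(8−(1/4)) + (-3)·(1/4−(-4)) + (-15/8)·(-4−8)) = ½·(0 − 51/4 + 45/2) = 39/8, so the R-coordinate is 1/8.

(1/2, 3/8, 1/8)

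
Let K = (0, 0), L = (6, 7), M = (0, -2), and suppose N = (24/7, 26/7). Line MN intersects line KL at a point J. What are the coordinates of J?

Barycentric coordinates of N with respect to KLM: (2/7, 4/7, 1/7).
On side KL the M-coordinate is zero; dropping N's M-weight 1/7 and renormalizing the remaining 2/7 : 4/7 gives weights 1/3, 2/3 on K, L.
J = (1/3)·(0, 0) + (2/3)·(6, 7) = (4, 14/3).

(4, 14/3)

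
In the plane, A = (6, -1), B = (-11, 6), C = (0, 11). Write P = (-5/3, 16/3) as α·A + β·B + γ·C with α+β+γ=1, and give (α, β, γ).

Signed area of the reference triangle: [ABC] = ½·(6·(6−11) + (-11)·(11−(-1)) + 0·(-1−6)) = ½·(-30 − 132 + 0) = -81.
[PBC] = ½·((-5/3)·(6−11) + (-11)·(11−(16/3)) + 0·(16/3−6)) = ½·(25/3 − 187/3 + 0) = -27, so the A-coordinate is (-27)/(-81) = 1/3.
[APC] = ½·(6·(16/3−11) + (-5/3)·(11−(-1)) + 0·(-1−(16/3))) = ½·(-34 − 20 + 0) = -27, so the B-coordinate is 1/3.
[ABP] = ½·(6·(6−(16/3)) + (-11)·(16/3−(-1)) + (-5/3)·(-1−6)) = ½·(4 − 209/3 + 35/3) = -27, so the C-coordinate is 1/3.

(1/3, 1/3, 1/3)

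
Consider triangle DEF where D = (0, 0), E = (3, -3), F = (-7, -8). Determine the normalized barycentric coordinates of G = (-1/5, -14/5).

(2/5, 2/5, 1/5)

Signed area of the reference triangle: [DEF] = ½·(0·(-3−(-8)) + 3·(-8−0) + (-7)·(0−(-3))) = ½·(0 − 24 − 21) = -45/2.
[GEF] = ½·((-1/5)·(-3−(-8)) + 3·(-8−(-14/5)) + (-7)·(-14/5−(-3))) = ½·(-1 − 78/5 − 7/5) = -9, so the D-coordinate is (-9)/(-45/2) = 2/5.
[DGF] = ½·(0·(-14/5−(-8)) + (-1/5)·(-8−0) + (-7)·(0−(-14/5))) = ½·(0 + 8/5 − 98/5) = -9, so the E-coordinate is 2/5.
[DEG] = ½·(0·(-3−(-14/5)) + 3·(-14/5−0) + (-1/5)·(0−(-3))) = ½·(0 − 42/5 − 3/5) = -9/2, so the F-coordinate is 1/5.
Check: 2/5 + 2/5 + 1/5 = 1.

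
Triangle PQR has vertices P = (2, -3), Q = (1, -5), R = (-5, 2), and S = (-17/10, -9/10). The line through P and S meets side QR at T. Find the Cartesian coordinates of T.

Barycentric coordinates of S with respect to PQR: (3/10, 1/5, 1/2).
On side QR the P-coordinate is zero; dropping S's P-weight 3/10 and renormalizing the remaining 1/5 : 1/2 gives weights 2/7, 5/7 on Q, R.
T = (2/7)·(1, -5) + (5/7)·(-5, 2) = (-23/7, 0).

(-23/7, 0)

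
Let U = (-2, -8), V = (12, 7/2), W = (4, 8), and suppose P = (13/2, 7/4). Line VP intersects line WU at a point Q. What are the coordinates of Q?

Barycentric coordinates of P with respect to UVW: (1/4, 1/2, 1/4).
On side WU the V-coordinate is zero; dropping P's V-weight 1/2 and renormalizing the remaining 1/4 : 1/4 gives weights 1/2, 1/2 on W, U.
Q = (1/2)·(4, 8) + (1/2)·(-2, -8) = (1, 0).

(1, 0)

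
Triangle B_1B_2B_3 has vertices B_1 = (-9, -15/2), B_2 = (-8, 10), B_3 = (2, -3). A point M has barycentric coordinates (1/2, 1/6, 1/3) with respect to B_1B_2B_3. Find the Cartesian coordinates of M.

M = (1/2)·B_1 + (1/6)·B_2 + (1/3)·B_3.
x-coordinate: (1/2)·(-9) + (1/6)·(-8) + (1/3)·2 = -31/6.
y-coordinate: (1/2)·(-15/2) + (1/6)·10 + (1/3)·(-3) = -37/12.

(-31/6, -37/12)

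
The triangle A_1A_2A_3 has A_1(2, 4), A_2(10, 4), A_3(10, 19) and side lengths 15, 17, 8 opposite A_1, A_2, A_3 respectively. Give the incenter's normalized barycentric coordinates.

The incenter has barycentric coordinates proportional to the opposite side lengths: (15 : 17 : 8).
Normalizing by 15+17+8 = 40 gives (3/8, 17/40, 1/5).

(3/8, 17/40, 1/5)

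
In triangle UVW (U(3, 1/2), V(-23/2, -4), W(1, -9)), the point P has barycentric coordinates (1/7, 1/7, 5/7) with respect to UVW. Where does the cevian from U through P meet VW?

Line UP meets VW where the U-coordinate vanishes; zeroing P's U-weight and renormalizing leaves V, W-weights 1/7 : 5/7 → (1/6, 5/6).
So Q = (1/6)·V + (5/6)·W = (-13/12, -49/6).

(-13/12, -49/6)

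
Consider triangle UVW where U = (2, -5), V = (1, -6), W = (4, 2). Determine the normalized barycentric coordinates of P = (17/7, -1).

Signed area of the reference triangle: [UVW] = ½·(2·(-6−2) + 1·(2−(-5)) + 4·(-5−(-6))) = ½·(-16 + 7 + 4) = -5/2.
[PVW] = ½·((17/7)·(-6−2) + 1·(2−(-1)) + 4·(-1−(-6))) = ½·(-136/7 + 3 + 20) = 25/14, so the U-coordinate is (25/14)/(-5/2) = -5/7.
[UPW] = ½·(2·(-1−2) + (17/7)·(2−(-5)) + 4·(-5−(-1))) = ½·(-6 + 17 − 16) = -5/2, so the V-coordinate is 1.
[UVP] = ½·(2·(-6−(-1)) + 1·(-1−(-5)) + (17/7)·(-5−(-6))) = ½·(-10 + 4 + 17/7) = -25/14, so the W-coordinate is 5/7.

(-5/7, 1, 5/7)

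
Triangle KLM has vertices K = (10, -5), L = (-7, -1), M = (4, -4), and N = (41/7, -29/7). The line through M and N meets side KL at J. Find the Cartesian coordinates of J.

(33/5, -21/5)

Barycentric coordinates of N with respect to KLM: (4/7, 1/7, 2/7).
On side KL the M-coordinate is zero; dropping N's M-weight 2/7 and renormalizing the remaining 4/7 : 1/7 gives weights 4/5, 1/5 on K, L.
J = (4/5)·(10, -5) + (1/5)·(-7, -1) = (33/5, -21/5).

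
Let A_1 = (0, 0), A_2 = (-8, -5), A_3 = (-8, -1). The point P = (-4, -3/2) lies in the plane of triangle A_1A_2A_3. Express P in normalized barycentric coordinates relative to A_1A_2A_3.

Signed area of the reference triangle: [A_1A_2A_3] = ½·(0·(-5−(-1)) + (-8)·(-1−0) + (-8)·(0−(-5))) = ½·(0 + 8 − 40) = -16.
[PA_2A_3] = ½·((-4)·(-5−(-1)) + (-8)·(-1−(-3/2)) + (-8)·(-3/2−(-5))) = ½·(16 − 4 − 28) = -8, so the A_1-coordinate is (-8)/(-16) = 1/2.
[A_1PA_3] = ½·(0·(-3/2−(-1)) + (-4)·(-1−0) + (-8)·(0−(-3/2))) = ½·(0 + 4 − 12) = -4, so the A_2-coordinate is 1/4.
[A_1A_2P] = ½·(0·(-5−(-3/2)) + (-8)·(-3/2−0) + (-4)·(0−(-5))) = ½·(0 + 12 − 20) = -4, so the A_3-coordinate is 1/4.

(1/2, 1/4, 1/4)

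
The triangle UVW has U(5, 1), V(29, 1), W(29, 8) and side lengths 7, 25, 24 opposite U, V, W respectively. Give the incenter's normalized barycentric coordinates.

The incenter has barycentric coordinates proportional to the opposite side lengths: (7 : 25 : 24).
Normalizing by 7+25+24 = 56 gives (1/8, 25/56, 3/7).

(1/8, 25/56, 3/7)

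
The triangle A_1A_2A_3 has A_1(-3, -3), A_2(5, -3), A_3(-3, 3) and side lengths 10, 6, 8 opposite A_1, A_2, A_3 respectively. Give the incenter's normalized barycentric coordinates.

The incenter has barycentric coordinates proportional to the opposite side lengths: (10 : 6 : 8).
Normalizing by 10+6+8 = 24 gives (5/12, 1/4, 1/3).

(5/12, 1/4, 1/3)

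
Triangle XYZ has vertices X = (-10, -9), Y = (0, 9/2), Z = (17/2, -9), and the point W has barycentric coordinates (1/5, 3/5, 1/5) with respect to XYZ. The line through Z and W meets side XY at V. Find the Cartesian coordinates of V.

Line ZW meets XY where the Z-coordinate vanishes; zeroing W's Z-weight and renormalizing leaves X, Y-weights 1/5 : 3/5 → (1/4, 3/4).
So V = (1/4)·X + (3/4)·Y = (-5/2, 9/8).

(-5/2, 9/8)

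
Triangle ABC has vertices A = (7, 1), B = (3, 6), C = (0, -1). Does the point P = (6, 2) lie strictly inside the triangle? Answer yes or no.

yes

Barycentric coordinates of P: (33/43, 9/43, 1/43).
The three coordinates are positive, positive, positive; a point is interior exactly when all three are positive.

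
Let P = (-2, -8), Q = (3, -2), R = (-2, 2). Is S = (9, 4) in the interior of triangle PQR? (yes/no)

Barycentric coordinates of S: (-27/25, 11/5, -3/25).
The three coordinates are negative, positive, negative; a point is interior exactly when all three are positive.

no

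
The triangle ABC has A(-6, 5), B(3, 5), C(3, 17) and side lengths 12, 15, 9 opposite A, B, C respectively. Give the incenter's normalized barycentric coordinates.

(1/3, 5/12, 1/4)

The incenter has barycentric coordinates proportional to the opposite side lengths: (12 : 15 : 9).
Normalizing by 12+15+9 = 36 gives (1/3, 5/12, 1/4).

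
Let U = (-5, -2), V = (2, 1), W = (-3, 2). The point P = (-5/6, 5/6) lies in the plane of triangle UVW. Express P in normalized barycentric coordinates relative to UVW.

(1/6, 1/2, 1/3)

Signed area of the reference triangle: [UVW] = ½·((-5)·(1−2) + 2·(2−(-2)) + (-3)·(-2−1)) = ½·(5 + 8 + 9) = 11.
[PVW] = ½·((-5/6)·(1−2) + 2·(2−(5/6)) + (-3)·(5/6−1)) = ½·(5/6 + 7/3 + 1/2) = 11/6, so the U-coordinate is (11/6)/11 = 1/6.
[UPW] = ½·((-5)·(5/6−2) + (-5/6)·(2−(-2)) + (-3)·(-2−(5/6))) = ½·(35/6 − 10/3 + 17/2) = 11/2, so the V-coordinate is 1/2.
[UVP] = ½·((-5)·(1−(5/6)) + 2·(5/6−(-2)) + (-5/6)·(-2−1)) = ½·(-5/6 + 17/3 + 5/2) = 11/3, so the W-coordinate is 1/3.
Check: 1/6 + 1/2 + 1/3 = 1.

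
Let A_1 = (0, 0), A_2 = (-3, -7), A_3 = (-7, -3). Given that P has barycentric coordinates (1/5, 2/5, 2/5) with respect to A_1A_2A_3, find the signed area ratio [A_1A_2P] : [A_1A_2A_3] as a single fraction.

2/5

The signed ratio [A_1A_2P]/[A_1A_2A_3] equals the barycentric coordinate of P at vertex A_3, which is 2/5.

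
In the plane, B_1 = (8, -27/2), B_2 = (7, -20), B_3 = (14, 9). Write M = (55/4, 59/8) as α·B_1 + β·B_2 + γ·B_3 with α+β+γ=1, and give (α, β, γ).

(-1/4, 1/4, 1)

Signed area of the reference triangle: [B_1B_2B_3] = ½·(8·(-20−9) + 7·(9−(-27/2)) + 14·(-27/2−(-20))) = ½·(-232 + 315/2 + 91) = 33/4.
[MB_2B_3] = ½·((55/4)·(-20−9) + 7·(9−(59/8)) + 14·(59/8−(-20))) = ½·(-1595/4 + 91/8 + 1533/4) = -33/16, so the B_1-coordinate is (-33/16)/(33/4) = -1/4.
[B_1MB_3] = ½·(8·(59/8−9) + (55/4)·(9−(-27/2)) + 14·(-27/2−(59/8))) = ½·(-13 + 2475/8 − 1169/4) = 33/16, so the B_2-coordinate is 1/4.
[B_1B_2M] = ½·(8·(-20−(59/8)) + 7·(59/8−(-27/2)) + (55/4)·(-27/2−(-20))) = ½·(-219 + 1169/8 + 715/8) = 33/4, so the B_3-coordinate is 1.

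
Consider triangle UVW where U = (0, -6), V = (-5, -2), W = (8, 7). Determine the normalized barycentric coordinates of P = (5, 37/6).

(-1/6, 1/3, 5/6)

Signed area of the reference triangle: [UVW] = ½·(0·(-2−7) + (-5)·(7−(-6)) + 8·(-6−(-2))) = ½·(0 − 65 − 32) = -97/2.
[PVW] = ½·(5·(-2−7) + (-5)·(7−(37/6)) + 8·(37/6−(-2))) = ½·(-45 − 25/6 + 196/3) = 97/12, so the U-coordinate is (97/12)/(-97/2) = -1/6.
[UPW] = ½·(0·(37/6−7) + 5·(7−(-6)) + 8·(-6−(37/6))) = ½·(0 + 65 − 292/3) = -97/6, so the V-coordinate is 1/3.
[UVP] = ½·(0·(-2−(37/6)) + (-5)·(37/6−(-6)) + 5·(-6−(-2))) = ½·(0 − 365/6 − 20) = -485/12, so the W-coordinate is 5/6.
Check: -1/6 + 1/3 + 5/6 = 1.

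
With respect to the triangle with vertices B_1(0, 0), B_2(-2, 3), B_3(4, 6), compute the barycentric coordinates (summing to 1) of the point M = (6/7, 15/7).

(4/7, 1/7, 2/7)

Signed area of the reference triangle: [B_1B_2B_3] = ½·(0·(3−6) + (-2)·(6−0) + 4·(0−3)) = ½·(0 − 12 − 12) = -12.
[MB_2B_3] = ½·((6/7)·(3−6) + (-2)·(6−(15/7)) + 4·(15/7−3)) = ½·(-18/7 − 54/7 − 24/7) = -48/7, so the B_1-coordinate is (-48/7)/(-12) = 4/7.
[B_1MB_3] = ½·(0·(15/7−6) + (6/7)·(6−0) + 4·(0−(15/7))) = ½·(0 + 36/7 − 60/7) = -12/7, so the B_2-coordinate is 1/7.
[B_1B_2M] = ½·(0·(3−(15/7)) + (-2)·(15/7−0) + (6/7)·(0−3)) = ½·(0 − 30/7 − 18/7) = -24/7, so the B_3-coordinate is 2/7.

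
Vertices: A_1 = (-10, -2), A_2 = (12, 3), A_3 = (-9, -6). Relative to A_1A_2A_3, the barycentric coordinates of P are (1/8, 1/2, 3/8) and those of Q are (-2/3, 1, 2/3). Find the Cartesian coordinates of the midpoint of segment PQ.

Barycentric coordinates of the midpoint are the average: (-13/48, 3/4, 25/48).
Converting: (-13/48)·A_1 + (3/4)·A_2 + (25/48)·A_3 = (337/48, -1/3).

(337/48, -1/3)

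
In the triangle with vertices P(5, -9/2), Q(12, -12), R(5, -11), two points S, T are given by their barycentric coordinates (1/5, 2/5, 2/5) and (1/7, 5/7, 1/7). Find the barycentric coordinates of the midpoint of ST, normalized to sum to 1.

(6/35, 39/70, 19/70)

Since both coordinate triples sum to 1, the midpoint's barycentrics are the componentwise average.
(1/5+1/7)/2 = 6/35; similarly 39/70 and 19/70.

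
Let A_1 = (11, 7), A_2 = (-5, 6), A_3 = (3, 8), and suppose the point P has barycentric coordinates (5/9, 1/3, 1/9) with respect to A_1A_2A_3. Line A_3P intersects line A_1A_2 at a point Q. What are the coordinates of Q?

Line A_3P meets A_1A_2 where the A_3-coordinate vanishes; zeroing P's A_3-weight and renormalizing leaves A_1, A_2-weights 5/9 : 1/3 → (5/8, 3/8).
So Q = (5/8)·A_1 + (3/8)·A_2 = (5, 53/8).

(5, 53/8)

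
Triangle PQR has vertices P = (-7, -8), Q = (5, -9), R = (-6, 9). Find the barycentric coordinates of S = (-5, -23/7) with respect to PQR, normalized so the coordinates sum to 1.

Signed area of the reference triangle: [PQR] = ½·((-7)·(-9−9) + 5·(9−(-8)) + (-6)·(-8−(-9))) = ½·(126 + 85 − 6) = 205/2.
[SQR] = ½·((-5)·(-9−9) + 5·(9−(-23/7)) + (-6)·(-23/7−(-9))) = ½·(90 + 430/7 − 240/7) = 410/7, so the P-coordinate is (410/7)/(205/2) = 4/7.
[PSR] = ½·((-7)·(-23/7−9) + (-5)·(9−(-8)) + (-6)·(-8−(-23/7))) = ½·(86 − 85 + 198/7) = 205/14, so the Q-coordinate is 1/7.
[PQS] = ½·((-7)·(-9−(-23/7)) + 5·(-23/7−(-8)) + (-5)·(-8−(-9))) = ½·(40 + 165/7 − 5) = 205/7, so the R-coordinate is 2/7.

(4/7, 1/7, 2/7)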